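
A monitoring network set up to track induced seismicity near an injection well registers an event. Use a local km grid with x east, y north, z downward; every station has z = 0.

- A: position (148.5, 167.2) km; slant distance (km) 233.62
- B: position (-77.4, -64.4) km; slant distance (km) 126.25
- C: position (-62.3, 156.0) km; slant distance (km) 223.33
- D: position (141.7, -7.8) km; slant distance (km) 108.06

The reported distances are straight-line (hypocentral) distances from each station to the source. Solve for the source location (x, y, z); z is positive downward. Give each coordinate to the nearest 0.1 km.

x ≈ 42.6 km, y ≈ -38.9 km, depth ≈ 29.8 km

Each station gives a sphere (x−x_i)² + (y−y_i)² + z² = d_i² (stations at z=0).
Subtracting the A sphere from B and C: z² cancels, leaving linear equations in x and y:
-451.8 x − 463.2 y = -1230.73
-421.6 x − 22.4 y = -17088.78
Solving: x ≈ 42.600, y ≈ -38.894 km (keep extra digits for the depth step; rounded: 42.6, -38.9).
Then from the A sphere: z² = 233.62² − (x − 148.5)² − (y − 167.2)² with x = 42.600, y = -38.894, so z ≈ 29.812 ≈ 29.8 km.
Check against D (with the unrounded solution): distance 108.06 ≈ 108.06 km. ✓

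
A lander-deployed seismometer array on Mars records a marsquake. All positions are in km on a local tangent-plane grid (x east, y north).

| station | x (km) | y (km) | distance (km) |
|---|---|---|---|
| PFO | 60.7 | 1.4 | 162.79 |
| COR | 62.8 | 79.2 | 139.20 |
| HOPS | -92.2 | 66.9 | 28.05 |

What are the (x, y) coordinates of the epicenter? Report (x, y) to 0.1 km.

(-76.0, 89.8)

Circle about each station: (x − 60.7)² + (y − 1.4)² = 162.79²; (x − 62.8)² + (y − 79.2)² = 139.20²; (x + 92.2)² + (y − 66.9)² = 28.05².
Subtracting pairs of circle equations eliminates x²+y² and gives linear equations (the radical axes):
4.2 x + 155.6 y = 13653.97
-305.8 x + 131.0 y = 35003.78
Solving the 2×2 system: x ≈ -76.0, y ≈ 89.8 km.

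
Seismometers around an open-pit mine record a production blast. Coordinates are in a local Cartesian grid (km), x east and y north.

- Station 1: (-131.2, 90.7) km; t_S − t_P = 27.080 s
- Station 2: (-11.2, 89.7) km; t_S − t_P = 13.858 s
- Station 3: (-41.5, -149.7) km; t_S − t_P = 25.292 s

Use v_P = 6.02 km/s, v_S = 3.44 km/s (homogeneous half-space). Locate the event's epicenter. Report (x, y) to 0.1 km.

Distance from S−P lag: d = Δt · v_P v_S / (v_P − v_S) = Δt · (6.02·3.44)/(6.02−3.44) ≈ 8.0267·Δt.
So d_Station 1 = 217.36, d_Station 2 = 111.23, d_Station 3 = 203.01 km.
Circle about each station: (x + 131.2)² + (y − 90.7)² = 217.36²; (x + 11.2)² + (y − 89.7)² = 111.23²; (x + 41.5)² + (y + 149.7)² = 203.01².
Subtracting pairs of circle equations eliminates x²+y² and gives linear equations (the radical axes):
240.0 x − 2.0 y = 17604.86
179.4 x − 480.8 y = 4724.72
Solving the 2×2 system: x ≈ 73.5, y ≈ 17.6 km.

x ≈ 73.5 km, y ≈ 17.6 km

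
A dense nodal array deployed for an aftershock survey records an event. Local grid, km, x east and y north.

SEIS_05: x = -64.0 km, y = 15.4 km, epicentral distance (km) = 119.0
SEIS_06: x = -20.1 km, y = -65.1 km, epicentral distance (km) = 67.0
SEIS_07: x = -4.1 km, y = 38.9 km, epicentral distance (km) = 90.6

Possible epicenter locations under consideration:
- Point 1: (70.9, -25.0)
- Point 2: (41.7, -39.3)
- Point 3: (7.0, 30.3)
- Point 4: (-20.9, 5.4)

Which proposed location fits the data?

For each candidate, compare |candidate − station| to the reported distance:
Point 1: residuals SEIS_05 21.8, SEIS_06 32.4, SEIS_07 7.9 → max 32.4 km
Point 2: residuals SEIS_05 0.0, SEIS_06 0.0, SEIS_07 0.0 → max 0.0 km
Point 3: residuals SEIS_05 46.5, SEIS_06 32.2, SEIS_07 76.6 → max 76.6 km
Point 4: residuals SEIS_05 74.8, SEIS_06 3.5, SEIS_07 53.1 → max 74.8 km
Only Point 2 has all residuals ≈ 0.

Point 2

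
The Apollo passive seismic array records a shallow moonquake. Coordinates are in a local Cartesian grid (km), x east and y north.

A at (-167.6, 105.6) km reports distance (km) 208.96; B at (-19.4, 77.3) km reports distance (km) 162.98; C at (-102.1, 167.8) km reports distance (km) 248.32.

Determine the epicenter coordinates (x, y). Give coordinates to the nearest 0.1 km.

Circle about each station: (x + 167.6)² + (y − 105.6)² = 208.96²; (x + 19.4)² + (y − 77.3)² = 162.98²; (x + 102.1)² + (y − 167.8)² = 248.32².
Subtracting pairs of circle equations eliminates x²+y² and gives linear equations (the radical axes):
296.4 x − 56.6 y = -15787.67
131.0 x + 124.4 y = -18658.41
Solving the 2×2 system: x ≈ -68.2, y ≈ -78.2 km.
Check against A (with the unrounded x, y): √((x + 167.6)²+(y − 105.6)²) = 208.94 ≈ 208.96 km. ✓

x ≈ -68.2 km, y ≈ -78.2 km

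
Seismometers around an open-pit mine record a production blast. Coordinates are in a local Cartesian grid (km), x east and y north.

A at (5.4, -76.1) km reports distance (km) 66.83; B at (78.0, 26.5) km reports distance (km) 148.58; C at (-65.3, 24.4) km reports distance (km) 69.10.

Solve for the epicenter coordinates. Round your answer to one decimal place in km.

x ≈ -53.0 km, y ≈ -43.6 km

Circle about each station: (x − 5.4)² + (y + 76.1)² = 66.83²; (x − 78.0)² + (y − 26.5)² = 148.58²; (x + 65.3)² + (y − 24.4)² = 69.10².
Subtracting pairs of circle equations eliminates x²+y² and gives linear equations (the radical axes):
145.2 x + 205.2 y = -16643.89
-141.4 x + 201.0 y = -1269.48
Solving the 2×2 system: x ≈ -53.0, y ≈ -43.6 km.
Check against A (with the unrounded x, y): √((x − 5.4)²+(y + 76.1)²) = 66.84 ≈ 66.83 km. ✓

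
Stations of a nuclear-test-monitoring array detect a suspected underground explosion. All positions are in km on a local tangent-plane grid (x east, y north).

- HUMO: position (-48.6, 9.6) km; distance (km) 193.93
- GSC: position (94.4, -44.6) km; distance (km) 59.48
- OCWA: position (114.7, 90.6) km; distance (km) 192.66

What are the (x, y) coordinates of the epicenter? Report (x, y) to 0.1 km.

110.0 km east, -102.0 km north

Circle about each station: (x + 48.6)² + (y − 9.6)² = 193.93²; (x − 94.4)² + (y + 44.6)² = 59.48²; (x − 114.7)² + (y − 90.6)² = 192.66².
Subtracting pairs of circle equations eliminates x²+y² and gives linear equations (the radical axes):
286.0 x − 108.4 y = 42517.37
326.6 x + 162.0 y = 19401.30
Solving the 2×2 system: x ≈ 110.0, y ≈ -102.0 km.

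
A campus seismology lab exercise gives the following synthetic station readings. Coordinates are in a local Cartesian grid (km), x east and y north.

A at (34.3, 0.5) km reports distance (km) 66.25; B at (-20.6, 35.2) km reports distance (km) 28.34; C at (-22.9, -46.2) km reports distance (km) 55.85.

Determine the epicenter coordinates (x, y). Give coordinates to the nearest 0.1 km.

(-31.4, 9.0)

Circle about each station: (x − 34.3)² + (y − 0.5)² = 66.25²; (x + 20.6)² + (y − 35.2)² = 28.34²; (x + 22.9)² + (y + 46.2)² = 55.85².
Subtracting the A equation from the B and C equations removes the quadratic terms:
-109.8 x + 69.4 y = 4072.57
-114.4 x − 93.4 y = 2751.95
Solving the 2×2 system: x ≈ -31.4, y ≈ 9.0 km.
Check against A (with the unrounded x, y): √((x − 34.3)²+(y − 0.5)²) = 66.25 ≈ 66.25 km. ✓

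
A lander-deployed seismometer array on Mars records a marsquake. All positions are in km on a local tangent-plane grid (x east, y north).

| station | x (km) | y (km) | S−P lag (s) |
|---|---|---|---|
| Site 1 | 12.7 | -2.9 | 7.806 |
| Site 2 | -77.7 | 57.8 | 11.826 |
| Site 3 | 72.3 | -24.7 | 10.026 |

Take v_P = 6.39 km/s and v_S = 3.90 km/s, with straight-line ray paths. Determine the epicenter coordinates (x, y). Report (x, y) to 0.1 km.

Distance from S−P lag: d = Δt · v_P v_S / (v_P − v_S) = Δt · (6.39·3.90)/(6.39−3.90) ≈ 10.0084·Δt.
So d_Site 1 = 78.13, d_Site 2 = 118.36, d_Site 3 = 100.34 km.
Circle about each station: (x − 12.7)² + (y + 2.9)² = 78.13²; (x + 77.7)² + (y − 57.8)² = 118.36²; (x − 72.3)² + (y + 24.7)² = 100.34².
Subtracting the Site 1 equation from the Site 2 and Site 3 equations removes the quadratic terms:
-180.8 x + 121.4 y = 1303.64
119.2 x − 43.6 y = 1703.86
Solving the 2×2 system: x ≈ 40.0, y ≈ 70.3 km.

(40.0, 70.3)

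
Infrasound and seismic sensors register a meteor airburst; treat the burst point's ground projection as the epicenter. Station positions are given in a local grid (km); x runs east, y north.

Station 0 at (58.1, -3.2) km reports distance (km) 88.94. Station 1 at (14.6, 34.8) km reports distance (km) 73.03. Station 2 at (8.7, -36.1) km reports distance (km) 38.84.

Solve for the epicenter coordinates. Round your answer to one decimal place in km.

x ≈ -28.3 km, y ≈ -24.3 km

Circle about each station: (x − 58.1)² + (y + 3.2)² = 88.94²; (x − 14.6)² + (y − 34.8)² = 73.03²; (x − 8.7)² + (y + 36.1)² = 38.84².
Subtracting the Station 0 equation from the Station 1 and Station 2 equations removes the quadratic terms:
-87.0 x + 76.0 y = 615.29
-98.8 x − 65.8 y = 4394.83
Solving the 2×2 system: x ≈ -28.3, y ≈ -24.3 km.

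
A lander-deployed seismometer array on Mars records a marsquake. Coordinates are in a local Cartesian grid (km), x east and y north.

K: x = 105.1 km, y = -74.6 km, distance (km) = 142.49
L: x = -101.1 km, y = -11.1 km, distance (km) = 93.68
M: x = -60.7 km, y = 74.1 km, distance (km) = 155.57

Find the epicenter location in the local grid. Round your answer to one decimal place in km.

Circle about each station: (x − 105.1)² + (y + 74.6)² = 142.49²; (x + 101.1)² + (y + 11.1)² = 93.68²; (x + 60.7)² + (y − 74.1)² = 155.57².
Subtracting pairs of circle equations eliminates x²+y² and gives linear equations (the radical axes):
-412.4 x + 127.0 y = 5260.71
-331.6 x + 297.4 y = -11334.49
Solving the 2×2 system: x ≈ -37.3, y ≈ -79.7 km.
Check against K (with the unrounded x, y): √((x − 105.1)²+(y + 74.6)²) = 142.49 ≈ 142.49 km. ✓

-37.3 km east, -79.7 km north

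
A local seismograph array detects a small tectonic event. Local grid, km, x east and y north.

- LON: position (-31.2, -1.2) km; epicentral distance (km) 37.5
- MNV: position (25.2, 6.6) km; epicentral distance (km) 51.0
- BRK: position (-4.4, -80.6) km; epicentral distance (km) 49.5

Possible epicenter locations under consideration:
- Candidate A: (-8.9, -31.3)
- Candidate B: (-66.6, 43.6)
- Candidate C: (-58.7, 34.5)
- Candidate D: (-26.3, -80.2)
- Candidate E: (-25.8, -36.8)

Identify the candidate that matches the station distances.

For each candidate, compare |candidate − station| to the reported distance:
Candidate A: residuals LON 0.0, MNV 0.0, BRK 0.0 → max 0.0 km
Candidate B: residuals LON 19.6, MNV 48.0, BRK 89.4 → max 89.4 km
Candidate C: residuals LON 7.6, MNV 37.4, BRK 77.8 → max 77.8 km
Candidate D: residuals LON 41.7, MNV 49.9, BRK 27.6 → max 49.9 km
Candidate E: residuals LON 1.5, MNV 16.0, BRK 0.8 → max 16.0 km
Only Candidate A has all residuals ≈ 0.

Candidate A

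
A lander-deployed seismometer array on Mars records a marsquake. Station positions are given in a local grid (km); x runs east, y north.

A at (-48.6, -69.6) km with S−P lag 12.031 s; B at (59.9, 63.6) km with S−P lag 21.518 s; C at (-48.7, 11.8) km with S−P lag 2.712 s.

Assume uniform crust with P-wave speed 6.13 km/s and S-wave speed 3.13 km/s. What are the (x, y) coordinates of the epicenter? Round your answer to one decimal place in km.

-64.9 km east, 5.6 km north

Distance from S−P lag: d = Δt · v_P v_S / (v_P − v_S) = Δt · (6.13·3.13)/(6.13−3.13) ≈ 6.3956·Δt.
So d_A = 76.95, d_B = 137.62, d_C = 17.34 km.
Circle about each station: (x + 48.6)² + (y + 69.6)² = 76.95²; (x − 59.9)² + (y − 63.6)² = 137.62²; (x + 48.7)² + (y − 11.8)² = 17.34².
Subtracting the A equation from the B and C equations removes the quadratic terms:
217.0 x + 266.4 y = -12591.11
-0.2 x + 162.8 y = 925.44
Solving the 2×2 system: x ≈ -64.9, y ≈ 5.6 km.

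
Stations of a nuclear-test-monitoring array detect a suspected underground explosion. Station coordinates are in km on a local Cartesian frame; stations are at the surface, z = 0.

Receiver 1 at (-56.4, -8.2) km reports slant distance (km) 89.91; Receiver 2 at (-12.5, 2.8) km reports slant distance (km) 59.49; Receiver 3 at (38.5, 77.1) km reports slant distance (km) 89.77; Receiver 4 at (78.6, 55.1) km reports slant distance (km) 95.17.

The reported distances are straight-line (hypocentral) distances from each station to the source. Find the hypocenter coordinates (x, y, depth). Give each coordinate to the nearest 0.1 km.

Each station gives a sphere (x−x_i)² + (y−y_i)² + z² = d_i² (stations at z=0).
Subtracting the Receiver 1 sphere from Receiver 2 and Receiver 3: z² cancels, leaving linear equations in x and y:
87.8 x + 22.0 y = 1460.64
189.8 x + 170.6 y = 4203.62
Solving: x ≈ 14.506, y ≈ 8.502 km (keep extra digits for the depth step; rounded: 14.5, 8.5).
Then from the Receiver 1 sphere: z² = 89.91² − (x + 56.4)² − (y + 8.2)² with x = 14.506, y = 8.502, so z ≈ 52.699 ≈ 52.7 km.
Check against Receiver 4 (with the unrounded solution): distance 95.17 ≈ 95.17 km. ✓

x ≈ 14.5 km, y ≈ 8.5 km, depth ≈ 52.7 km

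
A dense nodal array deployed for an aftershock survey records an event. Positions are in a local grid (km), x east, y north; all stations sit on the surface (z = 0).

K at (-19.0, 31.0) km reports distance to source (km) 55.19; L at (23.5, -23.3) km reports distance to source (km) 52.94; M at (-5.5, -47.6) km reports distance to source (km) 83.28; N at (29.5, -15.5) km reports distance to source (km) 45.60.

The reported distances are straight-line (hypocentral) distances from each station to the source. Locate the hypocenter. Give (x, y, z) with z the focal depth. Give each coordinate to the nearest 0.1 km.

Each station gives a sphere (x−x_i)² + (y−y_i)² + z² = d_i² (stations at z=0).
Subtracting the K sphere from L and M: z² cancels, leaving linear equations in x and y:
85.0 x − 108.6 y = 16.43
27.0 x − 157.2 y = -2915.61
Solving: x ≈ 30.606, y ≈ 23.804 km (keep extra digits for the depth step; rounded: 30.6, 23.8).
Then from the K sphere: z² = 55.19² − (x + 19.0)² − (y − 31.0)² with x = 30.606, y = 23.804, so z ≈ 23.095 ≈ 23.1 km.

(30.6, 23.8, 23.1)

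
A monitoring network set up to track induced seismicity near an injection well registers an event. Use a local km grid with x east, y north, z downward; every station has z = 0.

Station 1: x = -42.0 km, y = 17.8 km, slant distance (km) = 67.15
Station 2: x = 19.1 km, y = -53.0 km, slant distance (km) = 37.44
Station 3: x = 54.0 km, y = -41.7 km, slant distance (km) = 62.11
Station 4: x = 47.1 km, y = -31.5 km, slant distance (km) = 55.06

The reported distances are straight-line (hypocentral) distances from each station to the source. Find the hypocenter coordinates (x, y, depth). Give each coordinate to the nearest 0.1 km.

Each station gives a sphere (x−x_i)² + (y−y_i)² + z² = d_i² (stations at z=0).
Subtracting the Station 1 sphere from Station 2 and Station 3: z² cancels, leaving linear equations in x and y:
122.2 x − 141.6 y = 4200.34
192.0 x − 119.0 y = 3225.52
Solving: x ≈ -3.409, y ≈ -32.605 km (keep extra digits for the depth step; rounded: -3.4, -32.6).
Then from the Station 1 sphere: z² = 67.15² − (x + 42.0)² − (y − 17.8)² with x = -3.409, y = -32.605, so z ≈ 21.890 ≈ 21.9 km.

(-3.4, -32.6, 21.9)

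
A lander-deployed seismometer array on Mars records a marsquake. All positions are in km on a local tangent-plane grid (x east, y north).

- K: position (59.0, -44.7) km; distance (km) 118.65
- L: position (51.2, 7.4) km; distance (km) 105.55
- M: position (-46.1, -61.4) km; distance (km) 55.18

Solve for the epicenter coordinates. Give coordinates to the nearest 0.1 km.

(-53.4, -6.7)

Circle about each station: (x − 59.0)² + (y + 44.7)² = 118.65²; (x − 51.2)² + (y − 7.4)² = 105.55²; (x + 46.1)² + (y + 61.4)² = 55.18².
Subtracting the K equation from the L and M equations removes the quadratic terms:
-15.6 x + 104.2 y = 134.13
-210.2 x − 33.4 y = 11449.07
Solving the 2×2 system: x ≈ -53.4, y ≈ -6.7 km.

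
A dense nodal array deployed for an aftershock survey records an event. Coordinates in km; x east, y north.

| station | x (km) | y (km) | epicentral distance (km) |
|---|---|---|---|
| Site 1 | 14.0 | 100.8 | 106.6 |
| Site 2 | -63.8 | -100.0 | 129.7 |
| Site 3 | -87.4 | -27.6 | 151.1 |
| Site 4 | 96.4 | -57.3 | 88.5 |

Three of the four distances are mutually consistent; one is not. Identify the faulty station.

Site 3

Solve using three stations at a time. Using Site 1, Site 2, Site 4 (subtract circle equations pairwise → linear system) gives (x, y) ≈ (24.8, -5.3).
Distances from that point to each station vs reported:
  Site 1: calculated 106.6 vs reported 106.6 → residual 0.0 km
  Site 2: calculated 129.7 vs reported 129.7 → residual 0.0 km
  Site 3: calculated 114.4 vs reported 151.1 → residual 36.7 km
  Site 4: calculated 88.5 vs reported 88.5 → residual 0.0 km
Site 1, Site 2, Site 4 are mutually consistent (residuals ≈ 0); Site 3 is off by 36.7 km.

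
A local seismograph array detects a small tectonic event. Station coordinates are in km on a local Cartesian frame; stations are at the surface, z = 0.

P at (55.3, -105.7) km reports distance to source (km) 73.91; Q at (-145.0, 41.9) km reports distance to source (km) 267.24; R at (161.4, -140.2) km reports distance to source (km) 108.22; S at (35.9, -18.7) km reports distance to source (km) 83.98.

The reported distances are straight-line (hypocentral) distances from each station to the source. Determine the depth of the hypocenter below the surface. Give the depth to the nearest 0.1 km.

Each station gives a sphere (x−x_i)² + (y−y_i)² + z² = d_i² (stations at z=0).
Subtracting the P sphere from Q and R: z² cancels, leaving linear equations in x and y:
-400.6 x + 295.2 y = -57404.50
212.2 x − 69.0 y = 25226.54
Solving: x ≈ 99.599, y ≈ -59.299 km (keep extra digits for the depth step; rounded: 99.6, -59.3).
Then from the P sphere: z² = 73.91² − (x − 55.3)² − (y + 105.7)² with x = 99.599, y = -59.299, so z ≈ 36.705 ≈ 36.7 km.

depth ≈ 36.7 km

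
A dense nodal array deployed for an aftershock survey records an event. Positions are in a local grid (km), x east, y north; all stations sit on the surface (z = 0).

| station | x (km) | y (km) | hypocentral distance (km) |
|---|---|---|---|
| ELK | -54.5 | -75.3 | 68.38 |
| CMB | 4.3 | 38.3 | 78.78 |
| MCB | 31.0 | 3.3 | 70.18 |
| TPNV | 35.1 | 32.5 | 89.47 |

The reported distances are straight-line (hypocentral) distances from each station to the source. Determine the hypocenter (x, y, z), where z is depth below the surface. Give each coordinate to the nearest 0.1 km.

(-21.3, -27.2, 35.5)

Each station gives a sphere (x−x_i)² + (y−y_i)² + z² = d_i² (stations at z=0).
Subtracting the ELK sphere from CMB and MCB: z² cancels, leaving linear equations in x and y:
117.6 x + 227.2 y = -8685.42
171.0 x + 157.2 y = -7917.86
Solving: x ≈ -21.291, y ≈ -27.208 km (keep extra digits for the depth step; rounded: -21.3, -27.2).
Then from the ELK sphere: z² = 68.38² − (x + 54.5)² − (y + 75.3)² with x = -21.291, y = -27.208, so z ≈ 35.499 ≈ 35.5 km.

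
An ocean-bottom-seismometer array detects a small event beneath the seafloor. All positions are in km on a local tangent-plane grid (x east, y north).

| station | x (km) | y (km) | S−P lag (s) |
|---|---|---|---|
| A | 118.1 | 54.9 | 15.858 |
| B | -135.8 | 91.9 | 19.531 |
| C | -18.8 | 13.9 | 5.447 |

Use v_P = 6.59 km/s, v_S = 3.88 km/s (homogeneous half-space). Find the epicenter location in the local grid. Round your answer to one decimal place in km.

Distance from S−P lag: d = Δt · v_P v_S / (v_P − v_S) = Δt · (6.59·3.88)/(6.59−3.88) ≈ 9.4351·Δt.
So d_A = 149.62, d_B = 184.28, d_C = 51.39 km.
Circle about each station: (x − 118.1)² + (y − 54.9)² = 149.62²; (x + 135.8)² + (y − 91.9)² = 184.28²; (x + 18.8)² + (y − 13.9)² = 51.39².
Subtracting pairs of circle equations eliminates x²+y² and gives linear equations (the radical axes):
-507.8 x + 74.0 y = -1647.34
-273.8 x − 82.0 y = 3330.24
Solving the 2×2 system: x ≈ -1.8, y ≈ -34.6 km.
Check against A (with the unrounded x, y): √((x − 118.1)²+(y − 54.9)²) = 149.62 ≈ 149.62 km. ✓

x ≈ -1.8 km, y ≈ -34.6 km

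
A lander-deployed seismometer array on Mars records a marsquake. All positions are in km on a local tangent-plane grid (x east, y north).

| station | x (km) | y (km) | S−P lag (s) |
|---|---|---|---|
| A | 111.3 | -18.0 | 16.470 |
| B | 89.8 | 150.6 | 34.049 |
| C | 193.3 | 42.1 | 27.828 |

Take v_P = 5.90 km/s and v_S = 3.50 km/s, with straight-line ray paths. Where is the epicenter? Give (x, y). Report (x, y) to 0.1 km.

Distance from S−P lag: d = Δt · v_P v_S / (v_P − v_S) = Δt · (5.90·3.50)/(5.90−3.50) ≈ 8.6042·Δt.
So d_A = 141.71, d_B = 292.96, d_C = 239.44 km.
Circle about each station: (x − 111.3)² + (y + 18.0)² = 141.71²; (x − 89.8)² + (y − 150.6)² = 292.96²; (x − 193.3)² + (y − 42.1)² = 239.44².
Subtracting pairs of circle equations eliminates x²+y² and gives linear equations (the radical axes):
-43.0 x + 337.2 y = -47711.13
164.0 x + 120.2 y = -10824.18
Solving the 2×2 system: x ≈ 34.5, y ≈ -137.1 km.

(34.5, -137.1)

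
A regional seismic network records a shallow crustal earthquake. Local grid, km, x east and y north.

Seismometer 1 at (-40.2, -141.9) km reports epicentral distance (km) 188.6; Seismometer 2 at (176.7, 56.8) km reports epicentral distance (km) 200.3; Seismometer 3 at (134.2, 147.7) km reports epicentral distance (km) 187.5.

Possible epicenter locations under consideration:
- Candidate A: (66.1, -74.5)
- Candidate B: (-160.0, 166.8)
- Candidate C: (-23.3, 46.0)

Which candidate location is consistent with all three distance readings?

Candidate C

For each candidate, compare |candidate − station| to the reported distance:
Candidate A: residuals Seismometer 1 62.7, Seismometer 2 28.6, Seismometer 3 44.9 → max 62.7 km
Candidate B: residuals Seismometer 1 142.5, Seismometer 2 153.9, Seismometer 3 107.3 → max 153.9 km
Candidate C: residuals Seismometer 1 0.1, Seismometer 2 0.0, Seismometer 3 0.0 → max 0.1 km
Only Candidate C has all residuals ≈ 0.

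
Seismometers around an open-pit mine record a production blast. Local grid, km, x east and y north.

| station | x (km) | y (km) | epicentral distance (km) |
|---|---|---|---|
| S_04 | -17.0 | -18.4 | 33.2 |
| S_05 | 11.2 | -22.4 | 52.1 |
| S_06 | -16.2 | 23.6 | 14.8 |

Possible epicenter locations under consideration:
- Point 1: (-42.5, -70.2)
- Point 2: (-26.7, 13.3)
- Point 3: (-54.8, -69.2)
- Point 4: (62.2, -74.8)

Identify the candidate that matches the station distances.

Point 2

For each candidate, compare |candidate − station| to the reported distance:
Point 1: residuals S_04 24.5, S_05 19.8, S_06 82.6 → max 82.6 km
Point 2: residuals S_04 0.0, S_05 0.0, S_06 0.1 → max 0.1 km
Point 3: residuals S_04 30.1, S_05 28.8, S_06 85.7 → max 85.7 km
Point 4: residuals S_04 64.0, S_05 21.0, S_06 111.0 → max 111.0 km
Only Point 2 has all residuals ≈ 0.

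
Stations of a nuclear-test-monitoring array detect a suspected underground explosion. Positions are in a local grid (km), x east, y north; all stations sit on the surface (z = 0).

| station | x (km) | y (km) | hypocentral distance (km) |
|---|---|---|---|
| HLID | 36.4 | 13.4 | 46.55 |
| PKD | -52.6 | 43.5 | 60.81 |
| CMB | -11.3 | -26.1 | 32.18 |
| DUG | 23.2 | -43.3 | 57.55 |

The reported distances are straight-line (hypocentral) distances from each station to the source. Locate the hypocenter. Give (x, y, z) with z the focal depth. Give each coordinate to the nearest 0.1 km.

Each station gives a sphere (x−x_i)² + (y−y_i)² + z² = d_i² (stations at z=0).
Subtracting the HLID sphere from PKD and CMB: z² cancels, leaving linear equations in x and y:
-178.0 x + 60.2 y = 1623.54
-95.4 x − 79.0 y = 435.73
Solving: x ≈ -7.801, y ≈ 3.904 km (keep extra digits for the depth step; rounded: -7.8, 3.9).
Then from the HLID sphere: z² = 46.55² − (x − 36.4)² − (y − 13.4)² with x = -7.801, y = 3.904, so z ≈ 11.091 ≈ 11.1 km.

x ≈ -7.8 km, y ≈ 3.9 km, depth ≈ 11.1 km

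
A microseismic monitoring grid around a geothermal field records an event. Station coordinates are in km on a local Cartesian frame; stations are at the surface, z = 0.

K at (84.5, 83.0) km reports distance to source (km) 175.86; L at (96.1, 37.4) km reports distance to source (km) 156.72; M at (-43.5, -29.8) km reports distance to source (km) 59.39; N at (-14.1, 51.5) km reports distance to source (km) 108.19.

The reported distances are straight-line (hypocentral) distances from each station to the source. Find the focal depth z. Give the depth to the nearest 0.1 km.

depth ≈ 56.5 km

Each station gives a sphere (x−x_i)² + (y−y_i)² + z² = d_i² (stations at z=0).
Subtracting the K sphere from L and M: z² cancels, leaving linear equations in x and y:
23.2 x − 91.2 y = 2970.30
-256.0 x − 225.6 y = 16150.61
Solving: x ≈ -28.090, y ≈ -39.715 km (keep extra digits for the depth step; rounded: -28.1, -39.7).
Then from the K sphere: z² = 175.86² − (x − 84.5)² − (y − 83.0)² with x = -28.090, y = -39.715, so z ≈ 56.491 ≈ 56.5 km.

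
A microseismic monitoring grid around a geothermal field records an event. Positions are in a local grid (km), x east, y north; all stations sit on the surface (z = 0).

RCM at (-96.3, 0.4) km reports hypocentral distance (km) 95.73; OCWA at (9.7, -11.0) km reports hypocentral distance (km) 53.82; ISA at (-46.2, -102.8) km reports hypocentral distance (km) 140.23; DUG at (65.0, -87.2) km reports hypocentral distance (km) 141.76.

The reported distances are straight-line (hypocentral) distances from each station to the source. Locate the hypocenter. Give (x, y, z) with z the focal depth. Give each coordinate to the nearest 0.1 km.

Each station gives a sphere (x−x_i)² + (y−y_i)² + z² = d_i² (stations at z=0).
Subtracting the RCM sphere from OCWA and ISA: z² cancels, leaving linear equations in x and y:
212.0 x − 22.8 y = -2791.12
100.2 x − 206.4 y = -7071.79
Solving: x ≈ -10.003, y ≈ 29.406 km (keep extra digits for the depth step; rounded: -10.0, 29.4).
Then from the RCM sphere: z² = 95.73² − (x + 96.3)² − (y − 0.4)² with x = -10.003, y = 29.406, so z ≈ 29.592 ≈ 29.6 km.
Check against DUG (with the unrounded solution): distance 141.77 ≈ 141.76 km. ✓

(-10.0, 29.4, 29.6)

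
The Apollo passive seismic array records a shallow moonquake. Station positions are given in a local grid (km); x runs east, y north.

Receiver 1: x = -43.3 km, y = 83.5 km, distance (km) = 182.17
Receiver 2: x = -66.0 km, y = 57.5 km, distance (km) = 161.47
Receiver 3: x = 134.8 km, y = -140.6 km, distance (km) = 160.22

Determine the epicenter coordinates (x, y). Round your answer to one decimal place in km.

(-19.4, -97.1)

Circle about each station: (x + 43.3)² + (y − 83.5)² = 182.17²; (x + 66.0)² + (y − 57.5)² = 161.47²; (x − 134.8)² + (y + 140.6)² = 160.22².
Subtracting pairs of circle equations eliminates x²+y² and gives linear equations (the radical axes):
-45.4 x − 52.0 y = 5928.46
356.2 x − 448.2 y = 36607.72
Solving the 2×2 system: x ≈ -19.4, y ≈ -97.1 km.
Check against Receiver 1 (with the unrounded x, y): √((x + 43.3)²+(y − 83.5)²) = 182.16 ≈ 182.17 km. ✓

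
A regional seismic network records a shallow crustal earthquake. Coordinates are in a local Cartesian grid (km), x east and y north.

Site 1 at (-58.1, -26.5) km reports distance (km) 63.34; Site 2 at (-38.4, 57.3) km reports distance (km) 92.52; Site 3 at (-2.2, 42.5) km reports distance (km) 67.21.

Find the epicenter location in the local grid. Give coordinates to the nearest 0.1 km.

Circle about each station: (x + 58.1)² + (y + 26.5)² = 63.34²; (x + 38.4)² + (y − 57.3)² = 92.52²; (x + 2.2)² + (y − 42.5)² = 67.21².
Subtracting the Site 1 equation from the Site 2 and Site 3 equations removes the quadratic terms:
39.4 x + 167.6 y = -3868.00
111.8 x + 138.0 y = -2772.00
Solving the 2×2 system: x ≈ 5.2, y ≈ -24.3 km.

x ≈ 5.2 km, y ≈ -24.3 km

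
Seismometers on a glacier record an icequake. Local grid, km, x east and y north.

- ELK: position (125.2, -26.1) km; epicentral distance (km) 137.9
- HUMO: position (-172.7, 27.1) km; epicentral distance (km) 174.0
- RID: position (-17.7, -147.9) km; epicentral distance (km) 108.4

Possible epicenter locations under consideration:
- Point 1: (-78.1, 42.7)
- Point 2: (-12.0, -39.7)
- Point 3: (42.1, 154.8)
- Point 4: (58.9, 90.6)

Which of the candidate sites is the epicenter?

Point 2

For each candidate, compare |candidate − station| to the reported distance:
Point 1: residuals ELK 76.7, HUMO 78.1, RID 91.5 → max 91.5 km
Point 2: residuals ELK 0.0, HUMO 0.0, RID 0.0 → max 0.0 km
Point 3: residuals ELK 61.2, HUMO 75.9, RID 200.2 → max 200.2 km
Point 4: residuals ELK 3.7, HUMO 66.1, RID 142.1 → max 142.1 km
Only Point 2 has all residuals ≈ 0.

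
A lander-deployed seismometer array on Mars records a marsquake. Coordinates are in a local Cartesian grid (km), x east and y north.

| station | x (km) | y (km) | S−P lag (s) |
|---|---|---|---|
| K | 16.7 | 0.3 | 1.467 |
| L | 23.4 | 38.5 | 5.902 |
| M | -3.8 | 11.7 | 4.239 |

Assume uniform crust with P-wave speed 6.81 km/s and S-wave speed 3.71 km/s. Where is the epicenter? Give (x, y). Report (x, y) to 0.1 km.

(23.4, -9.6)

Distance from S−P lag: d = Δt · v_P v_S / (v_P − v_S) = Δt · (6.81·3.71)/(6.81−3.71) ≈ 8.1500·Δt.
So d_K = 11.96, d_L = 48.10, d_M = 34.55 km.
Circle about each station: (x − 16.7)² + (y − 0.3)² = 11.96²; (x − 23.4)² + (y − 38.5)² = 48.10²; (x + 3.8)² + (y − 11.7)² = 34.55².
Subtracting the K equation from the L and M equations removes the quadratic terms:
13.4 x + 76.4 y = -419.74
-41.0 x + 22.8 y = -1178.31
Solving the 2×2 system: x ≈ 23.4, y ≈ -9.6 km.
Check against K (with the unrounded x, y): √((x − 16.7)²+(y − 0.3)²) = 11.95 ≈ 11.96 km. ✓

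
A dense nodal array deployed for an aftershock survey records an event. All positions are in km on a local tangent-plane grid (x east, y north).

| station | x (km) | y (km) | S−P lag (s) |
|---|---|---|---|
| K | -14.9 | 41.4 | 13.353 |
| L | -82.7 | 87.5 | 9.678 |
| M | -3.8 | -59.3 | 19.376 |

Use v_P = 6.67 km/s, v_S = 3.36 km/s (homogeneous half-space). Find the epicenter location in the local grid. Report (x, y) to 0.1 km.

-103.9 km east, 25.5 km north

Distance from S−P lag: d = Δt · v_P v_S / (v_P − v_S) = Δt · (6.67·3.36)/(6.67−3.36) ≈ 6.7708·Δt.
So d_K = 90.41, d_L = 65.53, d_M = 131.19 km.
Circle about each station: (x + 14.9)² + (y − 41.4)² = 90.41²; (x + 82.7)² + (y − 87.5)² = 65.53²; (x + 3.8)² + (y + 59.3)² = 131.19².
Subtracting the K equation from the L and M equations removes the quadratic terms:
-135.6 x + 92.2 y = 16439.36
22.2 x − 201.4 y = -7441.89
Solving the 2×2 system: x ≈ -103.9, y ≈ 25.5 km.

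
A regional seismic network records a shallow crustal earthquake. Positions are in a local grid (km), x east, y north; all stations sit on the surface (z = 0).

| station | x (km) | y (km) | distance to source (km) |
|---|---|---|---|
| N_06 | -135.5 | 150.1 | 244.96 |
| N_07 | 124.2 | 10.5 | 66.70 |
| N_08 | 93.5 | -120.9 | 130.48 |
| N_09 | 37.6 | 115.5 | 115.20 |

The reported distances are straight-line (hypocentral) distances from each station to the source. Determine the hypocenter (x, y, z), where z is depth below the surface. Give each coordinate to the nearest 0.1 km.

(60.3, 4.0, 18.0)

Each station gives a sphere (x−x_i)² + (y−y_i)² + z² = d_i² (stations at z=0).
Subtracting the N_06 sphere from N_07 and N_08: z² cancels, leaving linear equations in x and y:
519.4 x − 279.2 y = 30202.14
458.0 x − 542.0 y = 25449.17
Solving: x ≈ 60.297, y ≈ 3.998 km (keep extra digits for the depth step; rounded: 60.3, 4.0).
Then from the N_06 sphere: z² = 244.96² − (x + 135.5)² − (y − 150.1)² with x = 60.297, y = 3.998, so z ≈ 17.976 ≈ 18.0 km.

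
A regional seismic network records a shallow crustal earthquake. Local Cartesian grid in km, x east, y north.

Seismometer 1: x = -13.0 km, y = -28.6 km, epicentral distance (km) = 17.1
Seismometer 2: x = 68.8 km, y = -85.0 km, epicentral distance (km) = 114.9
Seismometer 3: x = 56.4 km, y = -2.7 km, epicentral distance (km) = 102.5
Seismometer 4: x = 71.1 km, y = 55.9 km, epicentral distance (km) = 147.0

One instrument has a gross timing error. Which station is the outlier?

Seismometer 1

Solve using three stations at a time. Using Seismometer 2, Seismometer 3, Seismometer 4 (subtract circle equations pairwise → linear system) gives (x, y) ≈ (-37.9, -42.6).
Distances from that point to each station vs reported:
  Seismometer 1: calculated 28.6 vs reported 17.1 → residual 11.5 km
  Seismometer 2: calculated 114.9 vs reported 114.9 → residual 0.0 km
  Seismometer 3: calculated 102.4 vs reported 102.5 → residual 0.1 km
  Seismometer 4: calculated 147.0 vs reported 147.0 → residual 0.0 km
Seismometer 2, Seismometer 3, Seismometer 4 are mutually consistent (residuals ≈ 0); Seismometer 1 is off by 11.5 km.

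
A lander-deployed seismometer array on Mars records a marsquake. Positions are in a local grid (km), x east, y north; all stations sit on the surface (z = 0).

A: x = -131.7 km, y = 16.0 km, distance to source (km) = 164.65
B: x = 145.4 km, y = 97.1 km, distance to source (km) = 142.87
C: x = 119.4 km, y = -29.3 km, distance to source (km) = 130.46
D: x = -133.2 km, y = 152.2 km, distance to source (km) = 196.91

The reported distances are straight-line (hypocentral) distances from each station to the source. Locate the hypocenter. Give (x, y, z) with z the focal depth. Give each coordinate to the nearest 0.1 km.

(22.9, 43.0, 49.8)

Each station gives a sphere (x−x_i)² + (y−y_i)² + z² = d_i² (stations at z=0).
Subtracting the A sphere from B and C: z² cancels, leaving linear equations in x and y:
554.2 x + 162.2 y = 19666.47
502.2 x − 90.6 y = 7603.77
Solving: x ≈ 22.899, y ≈ 43.006 km (keep extra digits for the depth step; rounded: 22.9, 43.0).
Then from the A sphere: z² = 164.65² − (x + 131.7)² − (y − 16.0)² with x = 22.899, y = 43.006, so z ≈ 49.794 ≈ 49.8 km.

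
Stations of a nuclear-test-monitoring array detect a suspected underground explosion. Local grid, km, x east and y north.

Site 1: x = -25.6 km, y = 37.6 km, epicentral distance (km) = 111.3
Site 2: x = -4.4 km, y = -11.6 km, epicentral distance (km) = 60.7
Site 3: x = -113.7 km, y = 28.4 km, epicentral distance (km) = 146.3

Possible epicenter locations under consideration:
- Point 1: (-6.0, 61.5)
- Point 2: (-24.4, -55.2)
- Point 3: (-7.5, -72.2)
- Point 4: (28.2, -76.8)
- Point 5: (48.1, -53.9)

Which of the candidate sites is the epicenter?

Point 3

For each candidate, compare |candidate − station| to the reported distance:
Point 1: residuals Site 1 80.4, Site 2 12.4, Site 3 33.6 → max 80.4 km
Point 2: residuals Site 1 18.5, Site 2 12.7, Site 3 24.0 → max 24.0 km
Point 3: residuals Site 1 0.0, Site 2 0.0, Site 3 0.0 → max 0.0 km
Point 4: residuals Site 1 15.1, Site 2 12.2, Site 3 30.3 → max 30.3 km
Point 5: residuals Site 1 6.2, Site 2 6.7, Site 3 35.2 → max 35.2 km
Only Point 3 has all residuals ≈ 0.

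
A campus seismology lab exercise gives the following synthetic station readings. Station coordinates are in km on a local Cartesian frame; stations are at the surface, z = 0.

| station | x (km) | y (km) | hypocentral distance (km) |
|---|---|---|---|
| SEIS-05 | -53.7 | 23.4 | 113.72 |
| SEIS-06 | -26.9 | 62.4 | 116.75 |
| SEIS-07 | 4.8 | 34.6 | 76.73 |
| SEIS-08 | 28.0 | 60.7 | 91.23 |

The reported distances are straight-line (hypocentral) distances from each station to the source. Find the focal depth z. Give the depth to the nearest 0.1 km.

z ≈ 23.7 km

Each station gives a sphere (x−x_i)² + (y−y_i)² + z² = d_i² (stations at z=0).
Subtracting the SEIS-05 sphere from SEIS-06 and SEIS-07: z² cancels, leaving linear equations in x and y:
53.6 x + 78.0 y = 487.80
117.0 x + 22.4 y = 4833.70
Solving: x ≈ 46.194, y ≈ -25.490 km (keep extra digits for the depth step; rounded: 46.2, -25.5).
Then from the SEIS-05 sphere: z² = 113.72² − (x + 53.7)² − (y − 23.4)² with x = 46.194, y = -25.490, so z ≈ 23.732 ≈ 23.7 km.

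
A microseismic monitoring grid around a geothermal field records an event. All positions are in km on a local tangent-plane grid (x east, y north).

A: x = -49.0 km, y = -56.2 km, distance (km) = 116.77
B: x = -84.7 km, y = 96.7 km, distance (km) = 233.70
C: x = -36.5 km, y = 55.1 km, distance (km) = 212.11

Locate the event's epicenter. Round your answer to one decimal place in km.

Circle about each station: (x + 49.0)² + (y + 56.2)² = 116.77²; (x + 84.7)² + (y − 96.7)² = 233.70²; (x + 36.5)² + (y − 55.1)² = 212.11².
Subtracting the A equation from the B and C equations removes the quadratic terms:
-71.4 x + 305.8 y = -30014.92
25.0 x + 222.6 y = -32546.60
Solving the 2×2 system: x ≈ -139.0, y ≈ -130.6 km.

x ≈ -139.0 km, y ≈ -130.6 km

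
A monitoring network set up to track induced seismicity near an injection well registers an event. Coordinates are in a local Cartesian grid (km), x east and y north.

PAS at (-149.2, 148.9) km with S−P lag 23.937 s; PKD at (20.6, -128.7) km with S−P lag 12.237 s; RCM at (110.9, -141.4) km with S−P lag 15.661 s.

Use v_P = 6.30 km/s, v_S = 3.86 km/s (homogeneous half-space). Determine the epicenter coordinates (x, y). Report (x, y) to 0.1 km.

31.2 km east, -7.2 km north

Distance from S−P lag: d = Δt · v_P v_S / (v_P − v_S) = Δt · (6.30·3.86)/(6.30−3.86) ≈ 9.9664·Δt.
So d_PAS = 238.57, d_PKD = 121.96, d_RCM = 156.08 km.
Circle about each station: (x + 149.2)² + (y − 148.9)² = 238.57²; (x − 20.6)² + (y + 128.7)² = 121.96²; (x − 110.9)² + (y + 141.4)² = 156.08².
Subtracting the PAS equation from the PKD and RCM equations removes the quadratic terms:
339.6 x − 555.2 y = 14597.60
520.2 x − 580.6 y = 20415.60
Solving the 2×2 system: x ≈ 31.2, y ≈ -7.2 km.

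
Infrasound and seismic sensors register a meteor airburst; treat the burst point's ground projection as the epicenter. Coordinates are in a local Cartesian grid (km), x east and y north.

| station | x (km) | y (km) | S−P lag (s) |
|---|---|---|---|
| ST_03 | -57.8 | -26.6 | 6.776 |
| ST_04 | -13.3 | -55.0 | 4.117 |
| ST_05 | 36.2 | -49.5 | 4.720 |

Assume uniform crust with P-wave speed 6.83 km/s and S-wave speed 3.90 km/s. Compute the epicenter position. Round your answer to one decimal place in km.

3.6 km east, -21.6 km north

Distance from S−P lag: d = Δt · v_P v_S / (v_P − v_S) = Δt · (6.83·3.90)/(6.83−3.90) ≈ 9.0911·Δt.
So d_ST_03 = 61.60, d_ST_04 = 37.43, d_ST_05 = 42.91 km.
Circle about each station: (x + 57.8)² + (y + 26.6)² = 61.60²; (x + 13.3)² + (y + 55.0)² = 37.43²; (x − 36.2)² + (y + 49.5)² = 42.91².
Subtracting the ST_03 equation from the ST_04 and ST_05 equations removes the quadratic terms:
89.0 x − 56.8 y = 1547.05
188.0 x − 45.8 y = 1665.58
Solving the 2×2 system: x ≈ 3.6, y ≈ -21.6 km.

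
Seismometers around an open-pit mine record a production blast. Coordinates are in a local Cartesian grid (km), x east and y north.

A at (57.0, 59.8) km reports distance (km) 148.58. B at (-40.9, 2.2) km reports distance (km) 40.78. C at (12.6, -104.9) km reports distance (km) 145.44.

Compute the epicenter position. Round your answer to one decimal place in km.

-81.5 km east, 6.0 km north

Circle about each station: (x − 57.0)² + (y − 59.8)² = 148.58²; (x + 40.9)² + (y − 2.2)² = 40.78²; (x − 12.6)² + (y + 104.9)² = 145.44².
Subtracting the A equation from the B and C equations removes the quadratic terms:
-195.8 x − 115.2 y = 15265.62
-88.8 x − 329.4 y = 5260.95
Solving the 2×2 system: x ≈ -81.5, y ≈ 6.0 km.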